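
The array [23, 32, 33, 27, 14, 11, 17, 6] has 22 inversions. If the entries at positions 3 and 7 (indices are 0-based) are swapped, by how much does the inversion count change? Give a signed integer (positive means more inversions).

Positions 3 and 7 hold 27 and 6; after swapping, the array is [23, 32, 33, 6, 14, 11, 17, 27].
Element-by-element contributions:
23 → 6, 14, 11, 17 → 4
32 → 6, 14, 11, 17, 27 → 5
33 → 6, 14, 11, 17, 27 → 5
6 → none → 0
14 → 11 → 1
11 → none → 0
17 → none → 0
27 → none → 0
Sum: 4 + 5 + 5 + 0 + 1 + 0 + 0 + 0 = 15
Change: 15 − 22 = -7

-7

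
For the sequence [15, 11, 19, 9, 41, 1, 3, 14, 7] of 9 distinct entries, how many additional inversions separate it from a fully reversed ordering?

Maximum inversions for 9 distinct elements is C(9, 2) = 9·8/2 = 36.
Current inversions — for each element, count later smaller elements:
15: 6
11: 4
19: 5
9: 3
41: 4
1: 0
3: 0
14: 1
7: 0
Current total: 6 + 4 + 5 + 3 + 4 + 0 + 0 + 1 + 0 = 23
Shortfall: 36 − 23 = 13

13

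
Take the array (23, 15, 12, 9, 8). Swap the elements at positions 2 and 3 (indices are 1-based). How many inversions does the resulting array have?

Positions 2 and 3 hold 15 and 12; after swapping, the array is [23, 12, 15, 9, 8].
For each element, count later entries that are smaller:
23: 4
12: 2
15: 2
9: 1
8: 0
Sum: 4 + 2 + 2 + 1 + 0 = 9

Inversions: 9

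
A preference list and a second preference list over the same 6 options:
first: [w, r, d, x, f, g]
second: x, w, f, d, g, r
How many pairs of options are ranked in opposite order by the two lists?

7 pairs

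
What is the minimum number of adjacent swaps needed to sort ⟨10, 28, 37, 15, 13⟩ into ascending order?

The minimum number of adjacent swaps to sort an array equals its inversion count, since every such swap removes exactly one inversion.
Count inversions — for each element, later elements that are smaller:
10: none → 0
28: 15, 13 → 2
37: 15, 13 → 2
15: 13 → 1
13: none → 0
Total inversions: 0 + 2 + 2 + 1 + 0 = 5

5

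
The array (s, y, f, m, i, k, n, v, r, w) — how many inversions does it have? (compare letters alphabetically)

Inversions: 17

Sweep left to right; for each value list the smaller values that follow it:
s: 6
y: 8
f: 0
m: 2
i: 0
k: 0
n: 0
v: 1
r: 0
w: 0
Sum: 6 + 8 + 0 + 2 + 0 + 0 + 0 + 1 + 0 + 0 = 17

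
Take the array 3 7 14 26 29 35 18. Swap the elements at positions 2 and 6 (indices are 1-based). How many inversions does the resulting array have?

10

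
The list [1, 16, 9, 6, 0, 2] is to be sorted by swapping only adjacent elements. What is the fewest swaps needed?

10

Minimum adjacent swaps = number of inversions (each swap of adjacent out-of-order elements removes one inversion and no swap can remove more).
Count inversions — for each element, later elements that are smaller:
1: 0 → 1
16: 9, 6, 0, 2 → 4
9: 6, 0, 2 → 3
6: 0, 2 → 2
0: none → 0
2: none → 0
Total inversions: 1 + 4 + 3 + 2 + 0 + 0 = 10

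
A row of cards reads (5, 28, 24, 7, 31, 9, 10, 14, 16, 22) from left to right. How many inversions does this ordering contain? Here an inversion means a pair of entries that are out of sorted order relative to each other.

18 inversions

Sweep left to right; for each value list the smaller values that follow it:
5 → none → 0
28 → 24, 7, 9, 10, 14, 16, 22 → 7
24 → 7, 9, 10, 14, 16, 22 → 6
7 → none → 0
31 → 9, 10, 14, 16, 22 → 5
9 → none → 0
10 → none → 0
14 → none → 0
16 → none → 0
22 → none → 0
Sum: 0 + 7 + 6 + 0 + 5 + 0 + 0 + 0 + 0 + 0 = 18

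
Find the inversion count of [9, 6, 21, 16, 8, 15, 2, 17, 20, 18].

17 out-of-order pairs

Element-by-element contributions:
9 → 6, 8, 2 → 3
6 → 2 → 1
21 → 16, 8, 15, 2, 17, 20, 18 → 7
16 → 8, 15, 2 → 3
8 → 2 → 1
15 → 2 → 1
2 → none → 0
17 → none → 0
20 → 18 → 1
18 → none → 0
Sum: 3 + 1 + 7 + 3 + 1 + 1 + 0 + 0 + 1 + 0 = 17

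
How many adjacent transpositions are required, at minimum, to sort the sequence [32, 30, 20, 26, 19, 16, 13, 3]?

27

The minimum number of adjacent swaps to sort an array equals its inversion count, since every such swap removes exactly one inversion.
Count inversions — for each element, later elements that are smaller:
32: 30, 20, 26, 19, 16, 13, 3 → 7
30: 20, 26, 19, 16, 13, 3 → 6
20: 19, 16, 13, 3 → 4
26: 19, 16, 13, 3 → 4
19: 16, 13, 3 → 3
16: 13, 3 → 2
13: 3 → 1
3: none → 0
Total inversions: 7 + 6 + 4 + 4 + 3 + 2 + 1 + 0 = 27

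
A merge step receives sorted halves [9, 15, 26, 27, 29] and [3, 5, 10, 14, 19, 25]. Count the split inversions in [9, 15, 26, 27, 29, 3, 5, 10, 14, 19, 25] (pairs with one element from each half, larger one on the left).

Cross-inversions: 24

Count, for every r in R, how many entries of L exceed r:
r = 3: 9, 15, 26, 27, 29 → 5
r = 5: 9, 15, 26, 27, 29 → 5
r = 10: 15, 26, 27, 29 → 4
r = 14: 15, 26, 27, 29 → 4
r = 19: 26, 27, 29 → 3
r = 25: 26, 27, 29 → 3
Cross-inversions: 5 + 5 + 4 + 4 + 3 + 3 = 24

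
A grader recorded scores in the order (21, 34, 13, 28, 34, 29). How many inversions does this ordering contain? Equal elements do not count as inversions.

5 inversions

Listing every pair i<j with a[i]>a[j] (using 0-based positions):
(0,2): 21 > 13
(1,2): 34 > 13
(1,3): 34 > 28
(1,5): 34 > 29
(4,5): 34 > 29
That's 5 pairs.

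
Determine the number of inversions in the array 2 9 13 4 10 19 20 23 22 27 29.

For each element, count later entries that are smaller:
2 → none → 0
9 → 4 → 1
13 → 4, 10 → 2
4 → none → 0
10 → none → 0
19 → none → 0
20 → none → 0
23 → 22 → 1
22 → none → 0
27 → none → 0
29 → none → 0
Sum: 0 + 1 + 2 + 0 + 0 + 0 + 0 + 1 + 0 + 0 + 0 = 4

Inversions: 4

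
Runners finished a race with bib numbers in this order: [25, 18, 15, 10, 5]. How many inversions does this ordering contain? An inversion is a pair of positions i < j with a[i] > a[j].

10 out-of-order pairs

Out-of-order index pairs (0-indexed):
(0,1): 25 > 18
(0,2): 25 > 15
(0,3): 25 > 10
(0,4): 25 > 5
(1,2): 18 > 15
(1,3): 18 > 10
(1,4): 18 > 5
(2,3): 15 > 10
(2,4): 15 > 5
(3,4): 10 > 5
That's 10 pairs.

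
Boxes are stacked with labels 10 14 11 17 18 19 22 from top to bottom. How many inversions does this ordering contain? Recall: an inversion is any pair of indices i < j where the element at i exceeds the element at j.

Listing every pair i<j with a[i]>a[j] (using 0-based positions):
(1,2): 14 > 11
That's 1 pair.

1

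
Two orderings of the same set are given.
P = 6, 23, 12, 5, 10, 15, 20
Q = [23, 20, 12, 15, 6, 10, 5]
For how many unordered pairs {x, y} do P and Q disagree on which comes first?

Assign each item its position (1..7) in the first ordering, then rewrite the second ordering as that position sequence:
positions: 6→1, 23→2, 12→3, 5→4, 10→5, 15→6, 20→7
second ordering as positions: [2, 7, 3, 6, 1, 5, 4]
Discordant pairs = inversions in this position sequence.
2: 1 → 1
7: 3, 6, 1, 5, 4 → 5
3: 1 → 1
6: 1, 5, 4 → 3
1: 0
5: 4 → 1
4: 0
Total: 1 + 5 + 1 + 3 + 0 + 1 + 0 = 11

Disagreeing pairs: 11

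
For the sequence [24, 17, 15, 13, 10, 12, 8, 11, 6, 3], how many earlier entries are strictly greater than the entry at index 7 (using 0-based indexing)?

The element at index 7 is 11.
Elements before it: 24, 17, 15, 13, 10, 12, 8
Those larger than 11: 24, 17, 15, 13, 12

5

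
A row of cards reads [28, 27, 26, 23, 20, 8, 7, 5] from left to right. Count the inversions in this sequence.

For each element, count later entries that are smaller:
28: 7
27: 6
26: 5
23: 4
20: 3
8: 2
7: 1
5: 0
Sum: 7 + 6 + 5 + 4 + 3 + 2 + 1 + 0 = 28

28 inversions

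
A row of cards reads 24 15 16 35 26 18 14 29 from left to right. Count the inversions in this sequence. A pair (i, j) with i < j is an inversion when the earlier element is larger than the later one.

For each element, count later entries that are smaller:
24: 4
15: 1
16: 1
35: 4
26: 2
18: 1
14: 0
29: 0
Sum: 4 + 1 + 1 + 4 + 2 + 1 + 0 + 0 = 13

13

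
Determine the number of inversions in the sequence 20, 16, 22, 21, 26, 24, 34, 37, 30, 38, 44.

Sweep left to right; for each value list the smaller values that follow it:
20 → 16 → 1
16 → none → 0
22 → 21 → 1
21 → none → 0
26 → 24 → 1
24 → none → 0
34 → 30 → 1
37 → 30 → 1
30 → none → 0
38 → none → 0
44 → none → 0
Sum: 1 + 0 + 1 + 0 + 1 + 0 + 1 + 1 + 0 + 0 + 0 = 5

5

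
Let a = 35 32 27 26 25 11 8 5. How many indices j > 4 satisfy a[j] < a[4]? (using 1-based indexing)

The element at index 4 is 26.
Elements after it: 25, 11, 8, 5
Those smaller than 26: 25, 11, 8, 5

4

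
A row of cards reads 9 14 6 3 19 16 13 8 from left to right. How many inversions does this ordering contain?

Inversions: 14

Element-by-element contributions:
9: 3
14: 4
6: 1
3: 0
19: 3
16: 2
13: 1
8: 0
Sum: 3 + 4 + 1 + 0 + 3 + 2 + 1 + 0 = 14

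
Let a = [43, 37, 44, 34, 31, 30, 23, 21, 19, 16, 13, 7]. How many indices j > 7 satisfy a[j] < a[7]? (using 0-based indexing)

The element at index 7 is 21.
Elements after it: 19, 16, 13, 7
Those smaller than 21: 19, 16, 13, 7

4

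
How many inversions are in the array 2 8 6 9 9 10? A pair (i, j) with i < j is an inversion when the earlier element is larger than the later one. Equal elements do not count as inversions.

1

Out-of-order index pairs (0-indexed):
(1,2): 8 > 6
That's 1 pair.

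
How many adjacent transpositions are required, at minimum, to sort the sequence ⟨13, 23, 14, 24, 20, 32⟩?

3 adjacent swaps

Minimum adjacent swaps = number of inversions (each swap of adjacent out-of-order elements removes one inversion and no swap can remove more).
Count inversions — for each element, later elements that are smaller:
13: none → 0
23: 14, 20 → 2
14: none → 0
24: 20 → 1
20: none → 0
32: none → 0
Total inversions: 0 + 2 + 0 + 1 + 0 + 0 = 3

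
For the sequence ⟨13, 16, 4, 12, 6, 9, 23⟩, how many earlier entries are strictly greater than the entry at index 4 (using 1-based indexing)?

2

The element at index 4 is 12.
Elements before it: 13, 16, 4
Those larger than 12: 13, 16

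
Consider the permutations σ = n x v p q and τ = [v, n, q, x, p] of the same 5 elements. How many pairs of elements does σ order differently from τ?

Discordant pairs: 4

Assign each item its position (1..5) in the first ordering, then rewrite the second ordering as that position sequence:
positions: n→1, x→2, v→3, p→4, q→5
second ordering as positions: [3, 1, 5, 2, 4]
Discordant pairs = inversions in this position sequence.
3: 1, 2 → 2
1: 0
5: 2, 4 → 2
2: 0
4: 0
Total: 2 + 0 + 2 + 0 + 0 = 4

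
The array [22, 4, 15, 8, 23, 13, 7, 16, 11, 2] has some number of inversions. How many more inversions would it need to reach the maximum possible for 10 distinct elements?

Maximum inversions for 10 distinct elements is C(10, 2) = 10·9/2 = 45.
Current inversions — for each element, count later smaller elements:
22: 8
4: 1
15: 5
8: 2
23: 5
13: 3
7: 1
16: 2
11: 1
2: 0
Current total: 8 + 1 + 5 + 2 + 5 + 3 + 1 + 2 + 1 + 0 = 28
Shortfall: 45 − 28 = 17

17 inversions short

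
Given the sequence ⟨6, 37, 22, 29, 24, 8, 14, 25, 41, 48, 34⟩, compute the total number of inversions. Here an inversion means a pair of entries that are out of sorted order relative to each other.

17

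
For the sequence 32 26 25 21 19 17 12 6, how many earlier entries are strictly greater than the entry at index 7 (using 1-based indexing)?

6

The element at index 7 is 12.
Elements before it: 32, 26, 25, 21, 19, 17
Those larger than 12: 32, 26, 25, 21, 19, 17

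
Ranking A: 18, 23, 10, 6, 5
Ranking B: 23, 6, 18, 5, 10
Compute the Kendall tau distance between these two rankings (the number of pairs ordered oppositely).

There are 4 discordant pairs.

Assign each item its position (1..5) in the first ordering, then rewrite the second ordering as that position sequence:
positions: 18→1, 23→2, 10→3, 6→4, 5→5
second ordering as positions: [2, 4, 1, 5, 3]
Discordant pairs = inversions in this position sequence.
2: 1 → 1
4: 1, 3 → 2
1: 0
5: 3 → 1
3: 0
Total: 1 + 2 + 0 + 1 + 0 = 4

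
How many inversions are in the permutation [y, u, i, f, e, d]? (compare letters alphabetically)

15

Count, for each position, how many later elements it exceeds:
y → u, i, f, e, d → 5
u → i, f, e, d → 4
i → f, e, d → 3
f → e, d → 2
e → d → 1
d → none → 0
Sum: 5 + 4 + 3 + 2 + 1 + 0 = 15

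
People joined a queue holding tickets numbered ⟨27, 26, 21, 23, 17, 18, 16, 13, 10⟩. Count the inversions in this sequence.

For each element, count later entries that are smaller:
27 → 26, 21, 23, 17, 18, 16, 13, 10 → 8
26 → 21, 23, 17, 18, 16, 13, 10 → 7
21 → 17, 18, 16, 13, 10 → 5
23 → 17, 18, 16, 13, 10 → 5
17 → 16, 13, 10 → 3
18 → 16, 13, 10 → 3
16 → 13, 10 → 2
13 → 10 → 1
10 → none → 0
Sum: 8 + 7 + 5 + 5 + 3 + 3 + 2 + 1 + 0 = 34

34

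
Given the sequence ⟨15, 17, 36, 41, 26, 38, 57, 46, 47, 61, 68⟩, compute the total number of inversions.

For each element, count later entries that are smaller:
15 → none → 0
17 → none → 0
36 → 26 → 1
41 → 26, 38 → 2
26 → none → 0
38 → none → 0
57 → 46, 47 → 2
46 → none → 0
47 → none → 0
61 → none → 0
68 → none → 0
Sum: 0 + 0 + 1 + 2 + 0 + 0 + 2 + 0 + 0 + 0 + 0 = 5

5 inversions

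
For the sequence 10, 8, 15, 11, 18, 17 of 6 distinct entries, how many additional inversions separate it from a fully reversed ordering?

12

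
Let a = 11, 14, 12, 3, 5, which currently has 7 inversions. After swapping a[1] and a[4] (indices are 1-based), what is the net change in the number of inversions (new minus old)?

-1

Positions 1 and 4 hold 11 and 3; after swapping, the array is [3, 14, 12, 11, 5].
For each element, count later entries that are smaller:
3: 0
14: 3
12: 2
11: 1
5: 0
Sum: 0 + 3 + 2 + 1 + 0 = 6
Change: 6 − 7 = -1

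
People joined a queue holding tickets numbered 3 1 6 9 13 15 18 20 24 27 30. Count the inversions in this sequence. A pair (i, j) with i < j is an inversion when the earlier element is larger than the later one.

1 inversion

Count, for each position, how many later elements it exceeds:
3 → 1 → 1
1 → none → 0
6 → none → 0
9 → none → 0
13 → none → 0
15 → none → 0
18 → none → 0
20 → none → 0
24 → none → 0
27 → none → 0
30 → none → 0
Sum: 1 + 0 + 0 + 0 + 0 + 0 + 0 + 0 + 0 + 0 + 0 = 1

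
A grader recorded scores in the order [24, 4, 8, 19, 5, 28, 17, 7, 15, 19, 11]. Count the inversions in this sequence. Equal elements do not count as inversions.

26 inversions

Count, for each position, how many later elements it exceeds:
24: 9
4: 0
8: 2
19: 5
5: 0
28: 5
17: 3
7: 0
15: 1
19: 1
11: 0
Sum: 9 + 0 + 2 + 5 + 0 + 5 + 3 + 0 + 1 + 1 + 0 = 26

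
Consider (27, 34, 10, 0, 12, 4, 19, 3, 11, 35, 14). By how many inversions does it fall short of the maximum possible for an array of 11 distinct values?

28

Maximum inversions for 11 distinct elements is C(11, 2) = 11·10/2 = 55.
Current inversions — for each element, count later smaller elements:
27: 8
34: 8
10: 3
0: 0
12: 3
4: 1
19: 3
3: 0
11: 0
35: 1
14: 0
Current total: 8 + 8 + 3 + 0 + 3 + 1 + 3 + 0 + 0 + 1 + 0 = 27
Shortfall: 55 − 27 = 28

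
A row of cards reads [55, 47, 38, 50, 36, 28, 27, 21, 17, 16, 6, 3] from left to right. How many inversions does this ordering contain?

Inversions: 64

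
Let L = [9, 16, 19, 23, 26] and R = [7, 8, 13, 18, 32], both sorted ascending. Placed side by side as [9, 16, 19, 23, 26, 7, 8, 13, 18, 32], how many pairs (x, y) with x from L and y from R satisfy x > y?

17 split inversions

For each element r of the right run, count left-run elements greater than r:
r = 7: 9, 16, 19, 23, 26 → 5
r = 8: 9, 16, 19, 23, 26 → 5
r = 13: 16, 19, 23, 26 → 4
r = 18: 19, 23, 26 → 3
r = 32: none → 0
Cross-inversions: 5 + 5 + 4 + 3 + 0 = 17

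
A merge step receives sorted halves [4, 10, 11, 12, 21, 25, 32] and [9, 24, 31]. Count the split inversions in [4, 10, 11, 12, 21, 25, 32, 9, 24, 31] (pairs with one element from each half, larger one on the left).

For each element r of the right run, count left-run elements greater than r:
r = 9: 10, 11, 12, 21, 25, 32 → 6
r = 24: 25, 32 → 2
r = 31: 32 → 1
Cross-inversions: 6 + 2 + 1 = 9

9 split inversions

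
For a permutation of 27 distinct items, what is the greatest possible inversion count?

351 inversions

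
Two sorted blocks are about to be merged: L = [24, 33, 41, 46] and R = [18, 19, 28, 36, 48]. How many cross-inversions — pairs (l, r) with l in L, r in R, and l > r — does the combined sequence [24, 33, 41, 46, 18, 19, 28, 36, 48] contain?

There are 13 split inversions.

For each element r of the right run, count left-run elements greater than r:
r = 18: 24, 33, 41, 46 → 4
r = 19: 24, 33, 41, 46 → 4
r = 28: 33, 41, 46 → 3
r = 36: 41, 46 → 2
r = 48: none → 0
Cross-inversions: 4 + 4 + 3 + 2 + 0 = 13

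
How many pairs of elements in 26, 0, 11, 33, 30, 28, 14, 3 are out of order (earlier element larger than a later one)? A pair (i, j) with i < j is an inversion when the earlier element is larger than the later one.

Element-by-element contributions:
26 → 0, 11, 14, 3 → 4
0 → none → 0
11 → 3 → 1
33 → 30, 28, 14, 3 → 4
30 → 28, 14, 3 → 3
28 → 14, 3 → 2
14 → 3 → 1
3 → none → 0
Sum: 4 + 0 + 1 + 4 + 3 + 2 + 1 + 0 = 15

15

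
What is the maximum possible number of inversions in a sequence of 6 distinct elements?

A reversed (strictly descending) arrangement makes every pair an inversion, giving C(6, 2) inversions.
C(6, 2) = 6·5/2 = 15

15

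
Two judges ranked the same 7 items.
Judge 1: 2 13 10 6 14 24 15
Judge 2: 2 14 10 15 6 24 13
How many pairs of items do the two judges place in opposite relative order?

9

Assign each item its position (1..7) in the first ordering, then rewrite the second ordering as that position sequence:
positions: 2→1, 13→2, 10→3, 6→4, 14→5, 24→6, 15→7
second ordering as positions: [1, 5, 3, 7, 4, 6, 2]
Discordant pairs = inversions in this position sequence.
1: 0
5: 3, 4, 2 → 3
3: 2 → 1
7: 4, 6, 2 → 3
4: 2 → 1
6: 2 → 1
2: 0
Total: 0 + 3 + 1 + 3 + 1 + 1 + 0 = 9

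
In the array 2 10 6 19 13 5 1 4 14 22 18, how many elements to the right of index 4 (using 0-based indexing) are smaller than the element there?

3 such elements

The element at index 4 is 13.
Elements after it: 5, 1, 4, 14, 22, 18
Those smaller than 13: 5, 1, 4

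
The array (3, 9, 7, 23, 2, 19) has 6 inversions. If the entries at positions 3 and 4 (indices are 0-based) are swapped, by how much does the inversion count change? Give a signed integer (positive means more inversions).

-1

Positions 3 and 4 hold 23 and 2; after swapping, the array is [3, 9, 7, 2, 23, 19].
Sweep left to right; for each value list the smaller values that follow it:
3: 1
9: 2
7: 1
2: 0
23: 1
19: 0
Sum: 1 + 2 + 1 + 0 + 1 + 0 = 5
Change: 5 − 6 = -1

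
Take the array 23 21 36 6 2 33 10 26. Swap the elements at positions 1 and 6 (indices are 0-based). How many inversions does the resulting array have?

14 inversions

Positions 1 and 6 hold 21 and 10; after swapping, the array is [23, 10, 36, 6, 2, 33, 21, 26].
For each element, count later entries that are smaller:
23 → 10, 6, 2, 21 → 4
10 → 6, 2 → 2
36 → 6, 2, 33, 21, 26 → 5
6 → 2 → 1
2 → none → 0
33 → 21, 26 → 2
21 → none → 0
26 → none → 0
Sum: 4 + 2 + 5 + 1 + 0 + 2 + 0 + 0 = 14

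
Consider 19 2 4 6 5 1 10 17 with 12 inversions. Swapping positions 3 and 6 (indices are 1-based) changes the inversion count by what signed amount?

-1

Positions 3 and 6 hold 4 and 1; after swapping, the array is [19, 2, 1, 6, 5, 4, 10, 17].
Count, for each position, how many later elements it exceeds:
19 → 2, 1, 6, 5, 4, 10, 17 → 7
2 → 1 → 1
1 → none → 0
6 → 5, 4 → 2
5 → 4 → 1
4 → none → 0
10 → none → 0
17 → none → 0
Sum: 7 + 1 + 0 + 2 + 1 + 0 + 0 + 0 = 11
Change: 11 − 12 = -1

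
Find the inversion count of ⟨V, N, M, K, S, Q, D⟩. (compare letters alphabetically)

15 out-of-order pairs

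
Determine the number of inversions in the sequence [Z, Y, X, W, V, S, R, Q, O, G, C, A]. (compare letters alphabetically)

Element-by-element contributions:
Z → Y, X, W, V, S, R, Q, O, G, C, A → 11
Y → X, W, V, S, R, Q, O, G, C, A → 10
X → W, V, S, R, Q, O, G, C, A → 9
W → V, S, R, Q, O, G, C, A → 8
V → S, R, Q, O, G, C, A → 7
S → R, Q, O, G, C, A → 6
R → Q, O, G, C, A → 5
Q → O, G, C, A → 4
O → G, C, A → 3
G → C, A → 2
C → A → 1
A → none → 0
Sum: 11 + 10 + 9 + 8 + 7 + 6 + 5 + 4 + 3 + 2 + 1 + 0 = 66

66 inversions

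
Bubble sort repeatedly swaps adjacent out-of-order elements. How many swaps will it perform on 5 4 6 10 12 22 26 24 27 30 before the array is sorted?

Adjacent swaps: 2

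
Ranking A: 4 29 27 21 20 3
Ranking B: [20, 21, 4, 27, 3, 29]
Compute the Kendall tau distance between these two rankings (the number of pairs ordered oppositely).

There are 9 discordant pairs.

Assign each item its position (1..6) in the first ordering, then rewrite the second ordering as that position sequence:
positions: 4→1, 29→2, 27→3, 21→4, 20→5, 3→6
second ordering as positions: [5, 4, 1, 3, 6, 2]
Discordant pairs = inversions in this position sequence.
5: 4, 1, 3, 2 → 4
4: 1, 3, 2 → 3
1: 0
3: 2 → 1
6: 2 → 1
2: 0
Total: 4 + 3 + 0 + 1 + 1 + 0 = 9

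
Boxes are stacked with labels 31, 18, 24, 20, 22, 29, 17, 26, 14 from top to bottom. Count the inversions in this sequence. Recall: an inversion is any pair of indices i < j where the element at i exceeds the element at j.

Inversions: 23

For each element, count later entries that are smaller:
31 → 18, 24, 20, 22, 29, 17, 26, 14 → 8
18 → 17, 14 → 2
24 → 20, 22, 17, 14 → 4
20 → 17, 14 → 2
22 → 17, 14 → 2
29 → 17, 26, 14 → 3
17 → 14 → 1
26 → 14 → 1
14 → none → 0
Sum: 8 + 2 + 4 + 2 + 2 + 3 + 1 + 1 + 0 = 23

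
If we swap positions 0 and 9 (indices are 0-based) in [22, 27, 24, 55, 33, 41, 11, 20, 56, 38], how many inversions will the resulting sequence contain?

25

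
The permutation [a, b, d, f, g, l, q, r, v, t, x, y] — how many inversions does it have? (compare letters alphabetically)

Inversions: 1

Sweep left to right; for each value list the smaller values that follow it:
a: 0
b: 0
d: 0
f: 0
g: 0
l: 0
q: 0
r: 0
v: 1
t: 0
x: 0
y: 0
Sum: 0 + 0 + 0 + 0 + 0 + 0 + 0 + 0 + 1 + 0 + 0 + 0 = 1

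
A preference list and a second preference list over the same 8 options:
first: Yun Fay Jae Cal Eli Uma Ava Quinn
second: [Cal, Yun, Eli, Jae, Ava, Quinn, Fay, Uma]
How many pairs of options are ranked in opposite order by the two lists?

Assign each item its position (1..8) in the first ordering, then rewrite the second ordering as that position sequence:
positions: Yun→1, Fay→2, Jae→3, Cal→4, Eli→5, Uma→6, Ava→7, Quinn→8
second ordering as positions: [4, 1, 5, 3, 7, 8, 2, 6]
Discordant pairs = inversions in this position sequence.
4: 1, 3, 2 → 3
1: 0
5: 3, 2 → 2
3: 2 → 1
7: 2, 6 → 2
8: 2, 6 → 2
2: 0
6: 0
Total: 3 + 0 + 2 + 1 + 2 + 2 + 0 + 0 = 10

10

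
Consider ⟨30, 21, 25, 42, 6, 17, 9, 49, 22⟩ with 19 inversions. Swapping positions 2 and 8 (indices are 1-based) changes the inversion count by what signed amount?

+5

Positions 2 and 8 hold 21 and 49; after swapping, the array is [30, 49, 25, 42, 6, 17, 9, 21, 22].
Count, for each position, how many later elements it exceeds:
30 → 25, 6, 17, 9, 21, 22 → 6
49 → 25, 42, 6, 17, 9, 21, 22 → 7
25 → 6, 17, 9, 21, 22 → 5
42 → 6, 17, 9, 21, 22 → 5
6 → none → 0
17 → 9 → 1
9 → none → 0
21 → none → 0
22 → none → 0
Sum: 6 + 7 + 5 + 5 + 0 + 1 + 0 + 0 + 0 = 24
Change: 24 − 19 = +5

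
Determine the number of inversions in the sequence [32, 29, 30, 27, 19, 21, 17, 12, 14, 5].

Inversions: 42

Sweep left to right; for each value list the smaller values that follow it:
32 → 29, 30, 27, 19, 21, 17, 12, 14, 5 → 9
29 → 27, 19, 21, 17, 12, 14, 5 → 7
30 → 27, 19, 21, 17, 12, 14, 5 → 7
27 → 19, 21, 17, 12, 14, 5 → 6
19 → 17, 12, 14, 5 → 4
21 → 17, 12, 14, 5 → 4
17 → 12, 14, 5 → 3
12 → 5 → 1
14 → 5 → 1
5 → none → 0
Sum: 9 + 7 + 7 + 6 + 4 + 4 + 3 + 1 + 1 + 0 = 42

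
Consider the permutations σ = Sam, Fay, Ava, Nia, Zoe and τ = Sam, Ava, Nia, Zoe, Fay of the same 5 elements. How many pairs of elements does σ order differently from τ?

Assign each item its position (1..5) in the first ordering, then rewrite the second ordering as that position sequence:
positions: Sam→1, Fay→2, Ava→3, Nia→4, Zoe→5
second ordering as positions: [1, 3, 4, 5, 2]
Discordant pairs = inversions in this position sequence.
1: 0
3: 2 → 1
4: 2 → 1
5: 2 → 1
2: 0
Total: 0 + 1 + 1 + 1 + 0 = 3

3 discordant pairs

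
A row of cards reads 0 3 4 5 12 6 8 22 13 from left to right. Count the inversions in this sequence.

3

Element-by-element contributions:
0 → none → 0
3 → none → 0
4 → none → 0
5 → none → 0
12 → 6, 8 → 2
6 → none → 0
8 → none → 0
22 → 13 → 1
13 → none → 0
Sum: 0 + 0 + 0 + 0 + 2 + 0 + 0 + 1 + 0 = 3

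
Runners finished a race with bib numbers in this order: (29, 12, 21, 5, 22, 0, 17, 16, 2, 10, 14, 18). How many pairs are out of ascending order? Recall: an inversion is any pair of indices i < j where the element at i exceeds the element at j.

39

Count, for each position, how many later elements it exceeds:
29 → 12, 21, 5, 22, 0, 17, 16, 2, 10, 14, 18 → 11
12 → 5, 0, 2, 10 → 4
21 → 5, 0, 17, 16, 2, 10, 14, 18 → 8
5 → 0, 2 → 2
22 → 0, 17, 16, 2, 10, 14, 18 → 7
0 → none → 0
17 → 16, 2, 10, 14 → 4
16 → 2, 10, 14 → 3
2 → none → 0
10 → none → 0
14 → none → 0
18 → none → 0
Sum: 11 + 4 + 8 + 2 + 7 + 0 + 4 + 3 + 0 + 0 + 0 + 0 = 39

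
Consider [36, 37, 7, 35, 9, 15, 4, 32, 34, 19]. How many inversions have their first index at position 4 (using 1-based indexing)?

The element at index 4 is 35.
Elements after it: 9, 15, 4, 32, 34, 19
Those smaller than 35: 9, 15, 4, 32, 34, 19

6 such elements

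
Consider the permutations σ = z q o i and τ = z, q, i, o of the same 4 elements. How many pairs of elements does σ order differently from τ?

Assign each item its position (1..4) in the first ordering, then rewrite the second ordering as that position sequence:
positions: z→1, q→2, o→3, i→4
second ordering as positions: [1, 2, 4, 3]
Discordant pairs = inversions in this position sequence.
1: 0
2: 0
4: 3 → 1
3: 0
Total: 0 + 0 + 1 + 0 = 1

1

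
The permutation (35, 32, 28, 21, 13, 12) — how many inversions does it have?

For each element, count later entries that are smaller:
35: 5
32: 4
28: 3
21: 2
13: 1
12: 0
Sum: 5 + 4 + 3 + 2 + 1 + 0 = 15

Out-of-order pairs: 15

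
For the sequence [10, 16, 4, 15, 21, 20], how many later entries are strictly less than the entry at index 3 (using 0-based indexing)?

0

The element at index 3 is 15.
Elements after it: 21, 20
None of them are smaller than 15.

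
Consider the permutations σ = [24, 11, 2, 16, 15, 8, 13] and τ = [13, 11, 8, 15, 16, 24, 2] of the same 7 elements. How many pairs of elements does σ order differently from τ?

Assign each item its position (1..7) in the first ordering, then rewrite the second ordering as that position sequence:
positions: 24→1, 11→2, 2→3, 16→4, 15→5, 8→6, 13→7
second ordering as positions: [7, 2, 6, 5, 4, 1, 3]
Discordant pairs = inversions in this position sequence.
7: 2, 6, 5, 4, 1, 3 → 6
2: 1 → 1
6: 5, 4, 1, 3 → 4
5: 4, 1, 3 → 3
4: 1, 3 → 2
1: 0
3: 0
Total: 6 + 1 + 4 + 3 + 2 + 0 + 0 = 16

16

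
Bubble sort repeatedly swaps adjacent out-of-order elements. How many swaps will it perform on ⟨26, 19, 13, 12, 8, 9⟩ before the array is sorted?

14

The minimum number of adjacent swaps to sort an array equals its inversion count, since every such swap removes exactly one inversion.
Count inversions — for each element, later elements that are smaller:
26: 19, 13, 12, 8, 9 → 5
19: 13, 12, 8, 9 → 4
13: 12, 8, 9 → 3
12: 8, 9 → 2
8: none → 0
9: none → 0
Total inversions: 5 + 4 + 3 + 2 + 0 + 0 = 14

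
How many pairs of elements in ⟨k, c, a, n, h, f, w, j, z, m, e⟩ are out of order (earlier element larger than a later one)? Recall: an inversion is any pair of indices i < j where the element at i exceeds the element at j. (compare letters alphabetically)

For each element, count later entries that are smaller:
k → c, a, h, f, j, e → 6
c → a → 1
a → none → 0
n → h, f, j, m, e → 5
h → f, e → 2
f → e → 1
w → j, m, e → 3
j → e → 1
z → m, e → 2
m → e → 1
e → none → 0
Sum: 6 + 1 + 0 + 5 + 2 + 1 + 3 + 1 + 2 + 1 + 0 = 22

22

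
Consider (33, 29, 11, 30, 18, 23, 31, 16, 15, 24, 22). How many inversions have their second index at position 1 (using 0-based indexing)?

The element at index 1 is 29.
Elements before it: 33
Those larger than 29: 33

1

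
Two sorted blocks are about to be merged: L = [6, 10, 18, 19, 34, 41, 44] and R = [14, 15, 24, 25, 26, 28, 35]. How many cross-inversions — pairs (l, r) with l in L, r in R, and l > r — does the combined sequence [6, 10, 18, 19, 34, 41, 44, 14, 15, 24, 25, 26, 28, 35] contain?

24 cross-inversions

Count, for every r in R, how many entries of L exceed r:
r = 14: 18, 19, 34, 41, 44 → 5
r = 15: 18, 19, 34, 41, 44 → 5
r = 24: 34, 41, 44 → 3
r = 25: 34, 41, 44 → 3
r = 26: 34, 41, 44 → 3
r = 28: 34, 41, 44 → 3
r = 35: 41, 44 → 2
Cross-inversions: 5 + 5 + 3 + 3 + 3 + 3 + 2 = 24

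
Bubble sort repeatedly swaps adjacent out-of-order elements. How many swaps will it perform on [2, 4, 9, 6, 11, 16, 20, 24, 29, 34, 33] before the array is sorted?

Adjacent swaps: 2

The minimum number of adjacent swaps to sort an array equals its inversion count, since every such swap removes exactly one inversion.
Count inversions — for each element, later elements that are smaller:
2: none → 0
4: none → 0
9: 6 → 1
6: none → 0
11: none → 0
16: none → 0
20: none → 0
24: none → 0
29: none → 0
34: 33 → 1
33: none → 0
Total inversions: 0 + 0 + 1 + 0 + 0 + 0 + 0 + 0 + 0 + 1 + 0 = 2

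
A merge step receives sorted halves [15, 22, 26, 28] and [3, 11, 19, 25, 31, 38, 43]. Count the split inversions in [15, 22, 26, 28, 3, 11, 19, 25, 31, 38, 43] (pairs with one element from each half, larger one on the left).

Count, for every r in R, how many entries of L exceed r:
r = 3: 15, 22, 26, 28 → 4
r = 11: 15, 22, 26, 28 → 4
r = 19: 22, 26, 28 → 3
r = 25: 26, 28 → 2
r = 31: none → 0
r = 38: none → 0
r = 43: none → 0
Cross-inversions: 4 + 4 + 3 + 2 + 0 + 0 + 0 = 13

There are 13 split inversions.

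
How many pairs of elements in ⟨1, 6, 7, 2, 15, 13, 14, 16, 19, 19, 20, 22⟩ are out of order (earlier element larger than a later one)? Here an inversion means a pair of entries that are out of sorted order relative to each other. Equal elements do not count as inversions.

For each element, count later entries that are smaller:
1 → none → 0
6 → 2 → 1
7 → 2 → 1
2 → none → 0
15 → 13, 14 → 2
13 → none → 0
14 → none → 0
16 → none → 0
19 → none → 0
19 → none → 0
20 → none → 0
22 → none → 0
Sum: 0 + 1 + 1 + 0 + 2 + 0 + 0 + 0 + 0 + 0 + 0 + 0 = 4

4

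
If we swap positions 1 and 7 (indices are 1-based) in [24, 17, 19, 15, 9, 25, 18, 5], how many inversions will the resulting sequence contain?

16 inversions

Positions 1 and 7 hold 24 and 18; after swapping, the array is [18, 17, 19, 15, 9, 25, 24, 5].
Sweep left to right; for each value list the smaller values that follow it:
18 → 17, 15, 9, 5 → 4
17 → 15, 9, 5 → 3
19 → 15, 9, 5 → 3
15 → 9, 5 → 2
9 → 5 → 1
25 → 24, 5 → 2
24 → 5 → 1
5 → none → 0
Sum: 4 + 3 + 3 + 2 + 1 + 2 + 1 + 0 = 16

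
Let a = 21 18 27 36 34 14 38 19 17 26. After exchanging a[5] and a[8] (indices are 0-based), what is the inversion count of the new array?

Inversions: 24

Positions 5 and 8 hold 14 and 17; after swapping, the array is [21, 18, 27, 36, 34, 17, 38, 19, 14, 26].
Element-by-element contributions:
21: 4
18: 2
27: 4
36: 5
34: 4
17: 1
38: 3
19: 1
14: 0
26: 0
Sum: 4 + 2 + 4 + 5 + 4 + 1 + 3 + 1 + 0 + 0 = 24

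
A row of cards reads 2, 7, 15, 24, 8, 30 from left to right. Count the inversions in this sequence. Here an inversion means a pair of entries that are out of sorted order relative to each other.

2 inversions

Listing every pair i<j with a[i]>a[j] (using 0-based positions):
(2,4): 15 > 8
(3,4): 24 > 8
That's 2 pairs.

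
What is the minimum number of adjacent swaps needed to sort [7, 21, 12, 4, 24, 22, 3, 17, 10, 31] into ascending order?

19

Each adjacent swap fixes exactly one inversion, so the minimum swap count equals the number of inversions.
Count inversions — for each element, later elements that are smaller:
7: 4, 3 → 2
21: 12, 4, 3, 17, 10 → 5
12: 4, 3, 10 → 3
4: 3 → 1
24: 22, 3, 17, 10 → 4
22: 3, 17, 10 → 3
3: none → 0
17: 10 → 1
10: none → 0
31: none → 0
Total inversions: 2 + 5 + 3 + 1 + 4 + 3 + 0 + 1 + 0 + 0 = 19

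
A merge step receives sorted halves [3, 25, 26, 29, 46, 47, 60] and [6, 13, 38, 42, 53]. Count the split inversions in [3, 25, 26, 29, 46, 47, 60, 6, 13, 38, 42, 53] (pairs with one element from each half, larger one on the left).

Take each right-half value and tally the left-half values above it:
r = 6: 25, 26, 29, 46, 47, 60 → 6
r = 13: 25, 26, 29, 46, 47, 60 → 6
r = 38: 46, 47, 60 → 3
r = 42: 46, 47, 60 → 3
r = 53: 60 → 1
Cross-inversions: 6 + 6 + 3 + 3 + 1 = 19

19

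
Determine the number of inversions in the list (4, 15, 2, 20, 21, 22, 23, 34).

Count, for each position, how many later elements it exceeds:
4: 1
15: 1
2: 0
20: 0
21: 0
22: 0
23: 0
34: 0
Sum: 1 + 1 + 0 + 0 + 0 + 0 + 0 + 0 = 2

2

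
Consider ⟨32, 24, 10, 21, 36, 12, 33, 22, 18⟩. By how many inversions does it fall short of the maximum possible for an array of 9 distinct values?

Maximum inversions for 9 distinct elements is C(9, 2) = 9·8/2 = 36.
Current inversions — for each element, count later smaller elements:
32: 6
24: 5
10: 0
21: 2
36: 4
12: 0
33: 2
22: 1
18: 0
Current total: 6 + 5 + 0 + 2 + 4 + 0 + 2 + 1 + 0 = 20
Shortfall: 36 − 20 = 16

16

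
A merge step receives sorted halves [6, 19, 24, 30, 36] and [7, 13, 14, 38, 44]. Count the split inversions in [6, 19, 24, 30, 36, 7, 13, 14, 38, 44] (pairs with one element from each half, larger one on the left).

For each element r of the right run, count left-run elements greater than r:
r = 7: 19, 24, 30, 36 → 4
r = 13: 19, 24, 30, 36 → 4
r = 14: 19, 24, 30, 36 → 4
r = 38: none → 0
r = 44: none → 0
Cross-inversions: 4 + 4 + 4 + 0 + 0 = 12

12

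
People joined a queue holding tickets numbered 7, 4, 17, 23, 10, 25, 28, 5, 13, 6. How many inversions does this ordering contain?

20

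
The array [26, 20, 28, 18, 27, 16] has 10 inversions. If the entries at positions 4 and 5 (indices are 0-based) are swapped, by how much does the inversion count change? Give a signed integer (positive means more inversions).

-1

Positions 4 and 5 hold 27 and 16; after swapping, the array is [26, 20, 28, 18, 16, 27].
For each element, count later entries that are smaller:
26: 3
20: 2
28: 3
18: 1
16: 0
27: 0
Sum: 3 + 2 + 3 + 1 + 0 + 0 = 9
Change: 9 − 10 = -1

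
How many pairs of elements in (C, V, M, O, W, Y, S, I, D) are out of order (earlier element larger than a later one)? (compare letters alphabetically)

Element-by-element contributions:
C: 0
V: 5
M: 2
O: 2
W: 3
Y: 3
S: 2
I: 1
D: 0
Sum: 0 + 5 + 2 + 2 + 3 + 3 + 2 + 1 + 0 = 18

18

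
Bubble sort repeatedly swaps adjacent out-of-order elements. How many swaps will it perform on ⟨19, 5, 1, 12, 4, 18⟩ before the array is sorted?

8 swaps

Each adjacent swap fixes exactly one inversion, so the minimum swap count equals the number of inversions.
Count inversions — for each element, later elements that are smaller:
19: 5, 1, 12, 4, 18 → 5
5: 1, 4 → 2
1: none → 0
12: 4 → 1
4: none → 0
18: none → 0
Total inversions: 5 + 2 + 0 + 1 + 0 + 0 = 8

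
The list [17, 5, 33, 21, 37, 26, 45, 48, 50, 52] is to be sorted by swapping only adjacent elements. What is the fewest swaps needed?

Minimum adjacent swaps = number of inversions (each swap of adjacent out-of-order elements removes one inversion and no swap can remove more).
Count inversions — for each element, later elements that are smaller:
17: 5 → 1
5: none → 0
33: 21, 26 → 2
21: none → 0
37: 26 → 1
26: none → 0
45: none → 0
48: none → 0
50: none → 0
52: none → 0
Total inversions: 1 + 0 + 2 + 0 + 1 + 0 + 0 + 0 + 0 + 0 = 4

4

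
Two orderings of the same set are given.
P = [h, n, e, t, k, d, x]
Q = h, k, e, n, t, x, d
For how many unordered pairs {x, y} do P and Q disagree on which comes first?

5

Assign each item its position (1..7) in the first ordering, then rewrite the second ordering as that position sequence:
positions: h→1, n→2, e→3, t→4, k→5, d→6, x→7
second ordering as positions: [1, 5, 3, 2, 4, 7, 6]
Discordant pairs = inversions in this position sequence.
1: 0
5: 3, 2, 4 → 3
3: 2 → 1
2: 0
4: 0
7: 6 → 1
6: 0
Total: 0 + 3 + 1 + 0 + 0 + 1 + 0 = 5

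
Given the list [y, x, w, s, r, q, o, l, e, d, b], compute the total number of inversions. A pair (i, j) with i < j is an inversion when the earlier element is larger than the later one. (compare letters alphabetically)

Count, for each position, how many later elements it exceeds:
y → x, w, s, r, q, o, l, e, d, b → 10
x → w, s, r, q, o, l, e, d, b → 9
w → s, r, q, o, l, e, d, b → 8
s → r, q, o, l, e, d, b → 7
r → q, o, l, e, d, b → 6
q → o, l, e, d, b → 5
o → l, e, d, b → 4
l → e, d, b → 3
e → d, b → 2
d → b → 1
b → none → 0
Sum: 10 + 9 + 8 + 7 + 6 + 5 + 4 + 3 + 2 + 1 + 0 = 55

Inversions: 55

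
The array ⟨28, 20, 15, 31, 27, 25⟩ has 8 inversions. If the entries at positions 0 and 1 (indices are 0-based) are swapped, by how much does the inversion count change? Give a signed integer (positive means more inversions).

-1

Positions 0 and 1 hold 28 and 20; after swapping, the array is [20, 28, 15, 31, 27, 25].
Count, for each position, how many later elements it exceeds:
20 → 15 → 1
28 → 15, 27, 25 → 3
15 → none → 0
31 → 27, 25 → 2
27 → 25 → 1
25 → none → 0
Sum: 1 + 3 + 0 + 2 + 1 + 0 = 7
Change: 7 − 8 = -1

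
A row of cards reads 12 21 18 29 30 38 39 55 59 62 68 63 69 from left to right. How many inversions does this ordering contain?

2 out-of-order pairs

For each element, count later entries that are smaller:
12 → none → 0
21 → 18 → 1
18 → none → 0
29 → none → 0
30 → none → 0
38 → none → 0
39 → none → 0
55 → none → 0
59 → none → 0
62 → none → 0
68 → 63 → 1
63 → none → 0
69 → none → 0
Sum: 0 + 1 + 0 + 0 + 0 + 0 + 0 + 0 + 0 + 0 + 1 + 0 + 0 = 2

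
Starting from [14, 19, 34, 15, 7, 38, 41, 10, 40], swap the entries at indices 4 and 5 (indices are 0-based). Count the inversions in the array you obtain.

Inversions: 14

Positions 4 and 5 hold 7 and 38; after swapping, the array is [14, 19, 34, 15, 38, 7, 41, 10, 40].
Element-by-element contributions:
14: 2
19: 3
34: 3
15: 2
38: 2
7: 0
41: 2
10: 0
40: 0
Sum: 2 + 3 + 3 + 2 + 2 + 0 + 2 + 0 + 0 = 14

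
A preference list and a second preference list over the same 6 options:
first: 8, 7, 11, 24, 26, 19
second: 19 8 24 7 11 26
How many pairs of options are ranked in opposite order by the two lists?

7 pairs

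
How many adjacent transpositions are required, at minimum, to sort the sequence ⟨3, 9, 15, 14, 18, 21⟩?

There is 1 swap.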